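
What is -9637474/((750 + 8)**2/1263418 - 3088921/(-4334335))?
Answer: -26387774165814171110/3196475623459 ≈ -8.2553e+6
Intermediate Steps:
-9637474/((750 + 8)**2/1263418 - 3088921/(-4334335)) = -9637474/(758**2*(1/1263418) - 3088921*(-1/4334335)) = -9637474/(574564*(1/1263418) + 3088921/4334335) = -9637474/(287282/631709 + 3088921/4334335) = -9637474/3196475623459/2738038428515 = -9637474*2738038428515/3196475623459 = -26387774165814171110/3196475623459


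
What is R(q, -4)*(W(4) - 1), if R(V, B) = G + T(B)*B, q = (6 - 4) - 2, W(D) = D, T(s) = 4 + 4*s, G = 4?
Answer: 156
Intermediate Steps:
q = 0 (q = 2 - 2 = 0)
R(V, B) = 4 + B*(4 + 4*B) (R(V, B) = 4 + (4 + 4*B)*B = 4 + B*(4 + 4*B))
R(q, -4)*(W(4) - 1) = (4 + 4*(-4)*(1 - 4))*(4 - 1) = (4 + 4*(-4)*(-3))*3 = (4 + 48)*3 = 52*3 = 156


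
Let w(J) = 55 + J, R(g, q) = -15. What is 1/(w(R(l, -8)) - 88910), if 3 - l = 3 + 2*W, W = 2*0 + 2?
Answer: -1/88870 ≈ -1.1252e-5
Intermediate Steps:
W = 2 (W = 0 + 2 = 2)
l = -4 (l = 3 - (3 + 2*2) = 3 - (3 + 4) = 3 - 1*7 = 3 - 7 = -4)
1/(w(R(l, -8)) - 88910) = 1/((55 - 15) - 88910) = 1/(40 - 88910) = 1/(-88870) = -1/88870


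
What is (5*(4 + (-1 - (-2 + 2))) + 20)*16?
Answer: 560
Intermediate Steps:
(5*(4 + (-1 - (-2 + 2))) + 20)*16 = (5*(4 + (-1 - 1*0)) + 20)*16 = (5*(4 + (-1 + 0)) + 20)*16 = (5*(4 - 1) + 20)*16 = (5*3 + 20)*16 = (15 + 20)*16 = 35*16 = 560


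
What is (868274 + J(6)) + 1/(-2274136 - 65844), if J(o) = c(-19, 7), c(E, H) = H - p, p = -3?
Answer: 2031767194319/2339980 ≈ 8.6828e+5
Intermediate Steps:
c(E, H) = 3 + H (c(E, H) = H - 1*(-3) = H + 3 = 3 + H)
J(o) = 10 (J(o) = 3 + 7 = 10)
(868274 + J(6)) + 1/(-2274136 - 65844) = (868274 + 10) + 1/(-2274136 - 65844) = 868284 + 1/(-2339980) = 868284 - 1/2339980 = 2031767194319/2339980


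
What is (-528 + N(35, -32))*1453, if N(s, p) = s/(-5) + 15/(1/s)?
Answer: -14530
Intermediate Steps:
N(s, p) = 74*s/5 (N(s, p) = s*(-⅕) + 15*s = -s/5 + 15*s = 74*s/5)
(-528 + N(35, -32))*1453 = (-528 + (74/5)*35)*1453 = (-528 + 518)*1453 = -10*1453 = -14530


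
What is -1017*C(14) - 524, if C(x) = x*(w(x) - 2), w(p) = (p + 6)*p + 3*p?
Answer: -4556684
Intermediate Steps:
w(p) = 3*p + p*(6 + p) (w(p) = (6 + p)*p + 3*p = p*(6 + p) + 3*p = 3*p + p*(6 + p))
C(x) = x*(-2 + x*(9 + x)) (C(x) = x*(x*(9 + x) - 2) = x*(-2 + x*(9 + x)))
-1017*C(14) - 524 = -14238*(-2 + 14*(9 + 14)) - 524 = -14238*(-2 + 14*23) - 524 = -14238*(-2 + 322) - 524 = -14238*320 - 524 = -1017*4480 - 524 = -4556160 - 524 = -4556684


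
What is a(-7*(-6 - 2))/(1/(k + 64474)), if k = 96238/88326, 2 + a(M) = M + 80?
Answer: 381553393054/44163 ≈ 8.6397e+6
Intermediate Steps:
a(M) = 78 + M (a(M) = -2 + (M + 80) = -2 + (80 + M) = 78 + M)
k = 48119/44163 (k = 96238*(1/88326) = 48119/44163 ≈ 1.0896)
a(-7*(-6 - 2))/(1/(k + 64474)) = (78 - 7*(-6 - 2))/(1/(48119/44163 + 64474)) = (78 - 7*(-8))/(1/(2847413381/44163)) = (78 + 56)/(44163/2847413381) = 134*(2847413381/44163) = 381553393054/44163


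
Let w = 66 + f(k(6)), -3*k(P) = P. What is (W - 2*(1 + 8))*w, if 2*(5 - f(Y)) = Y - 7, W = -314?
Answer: -25066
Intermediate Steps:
k(P) = -P/3
f(Y) = 17/2 - Y/2 (f(Y) = 5 - (Y - 7)/2 = 5 - (-7 + Y)/2 = 5 + (7/2 - Y/2) = 17/2 - Y/2)
w = 151/2 (w = 66 + (17/2 - (-1)*6/6) = 66 + (17/2 - 1/2*(-2)) = 66 + (17/2 + 1) = 66 + 19/2 = 151/2 ≈ 75.500)
(W - 2*(1 + 8))*w = (-314 - 2*(1 + 8))*(151/2) = (-314 - 2*9)*(151/2) = (-314 - 18)*(151/2) = -332*151/2 = -25066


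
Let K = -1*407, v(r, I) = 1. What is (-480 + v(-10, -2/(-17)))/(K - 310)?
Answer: 479/717 ≈ 0.66806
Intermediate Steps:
K = -407
(-480 + v(-10, -2/(-17)))/(K - 310) = (-480 + 1)/(-407 - 310) = -479/(-717) = -479*(-1/717) = 479/717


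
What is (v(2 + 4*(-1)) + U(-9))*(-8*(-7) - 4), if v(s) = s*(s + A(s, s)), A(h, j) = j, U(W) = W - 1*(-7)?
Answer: 312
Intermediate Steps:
U(W) = 7 + W (U(W) = W + 7 = 7 + W)
v(s) = 2*s² (v(s) = s*(s + s) = s*(2*s) = 2*s²)
(v(2 + 4*(-1)) + U(-9))*(-8*(-7) - 4) = (2*(2 + 4*(-1))² + (7 - 9))*(-8*(-7) - 4) = (2*(2 - 4)² - 2)*(56 - 4) = (2*(-2)² - 2)*52 = (2*4 - 2)*52 = (8 - 2)*52 = 6*52 = 312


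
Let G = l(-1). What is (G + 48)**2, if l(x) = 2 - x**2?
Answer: 2401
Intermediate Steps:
G = 1 (G = 2 - 1*(-1)**2 = 2 - 1*1 = 2 - 1 = 1)
(G + 48)**2 = (1 + 48)**2 = 49**2 = 2401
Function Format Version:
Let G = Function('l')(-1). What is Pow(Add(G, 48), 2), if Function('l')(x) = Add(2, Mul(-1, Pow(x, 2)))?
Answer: 2401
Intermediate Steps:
G = 1 (G = Add(2, Mul(-1, Pow(-1, 2))) = Add(2, Mul(-1, 1)) = Add(2, -1) = 1)
Pow(Add(G, 48), 2) = Pow(Add(1, 48), 2) = Pow(49, 2) = 2401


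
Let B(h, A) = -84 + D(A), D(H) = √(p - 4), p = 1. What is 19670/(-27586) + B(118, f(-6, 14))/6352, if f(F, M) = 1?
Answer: -15907633/21903284 + I*√3/6352 ≈ -0.72627 + 0.00027268*I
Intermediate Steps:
D(H) = I*√3 (D(H) = √(1 - 4) = √(-3) = I*√3)
B(h, A) = -84 + I*√3
19670/(-27586) + B(118, f(-6, 14))/6352 = 19670/(-27586) + (-84 + I*√3)/6352 = 19670*(-1/27586) + (-84 + I*√3)*(1/6352) = -9835/13793 + (-21/1588 + I*√3/6352) = -15907633/21903284 + I*√3/6352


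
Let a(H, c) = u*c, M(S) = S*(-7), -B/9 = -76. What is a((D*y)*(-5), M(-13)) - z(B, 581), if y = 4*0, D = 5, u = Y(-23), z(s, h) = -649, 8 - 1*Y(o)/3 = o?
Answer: 9112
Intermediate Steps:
Y(o) = 24 - 3*o
B = 684 (B = -9*(-76) = 684)
M(S) = -7*S
u = 93 (u = 24 - 3*(-23) = 24 + 69 = 93)
y = 0
a(H, c) = 93*c
a((D*y)*(-5), M(-13)) - z(B, 581) = 93*(-7*(-13)) - 1*(-649) = 93*91 + 649 = 8463 + 649 = 9112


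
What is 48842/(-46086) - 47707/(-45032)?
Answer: -414071/1037672376 ≈ -0.00039904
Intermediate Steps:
48842/(-46086) - 47707/(-45032) = 48842*(-1/46086) - 47707*(-1/45032) = -24421/23043 + 47707/45032 = -414071/1037672376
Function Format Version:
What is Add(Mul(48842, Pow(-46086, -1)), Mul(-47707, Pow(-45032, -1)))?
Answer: Rational(-414071, 1037672376) ≈ -0.00039904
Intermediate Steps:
Add(Mul(48842, Pow(-46086, -1)), Mul(-47707, Pow(-45032, -1))) = Add(Mul(48842, Rational(-1, 46086)), Mul(-47707, Rational(-1, 45032))) = Add(Rational(-24421, 23043), Rational(47707, 45032)) = Rational(-414071, 1037672376)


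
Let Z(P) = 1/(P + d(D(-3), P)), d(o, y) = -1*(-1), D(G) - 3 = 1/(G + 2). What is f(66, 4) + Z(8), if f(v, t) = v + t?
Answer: 631/9 ≈ 70.111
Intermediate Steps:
D(G) = 3 + 1/(2 + G) (D(G) = 3 + 1/(G + 2) = 3 + 1/(2 + G))
f(v, t) = t + v
d(o, y) = 1
Z(P) = 1/(1 + P) (Z(P) = 1/(P + 1) = 1/(1 + P))
f(66, 4) + Z(8) = (4 + 66) + 1/(1 + 8) = 70 + 1/9 = 631/9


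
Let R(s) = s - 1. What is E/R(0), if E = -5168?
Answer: 5168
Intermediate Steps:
R(s) = -1 + s
E/R(0) = -5168/(-1 + 0) = -5168/(-1) = -5168*(-1) = 5168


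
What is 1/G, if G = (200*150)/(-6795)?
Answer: -453/2000 ≈ -0.22650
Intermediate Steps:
G = -2000/453 (G = 30000*(-1/6795) = -2000/453 ≈ -4.4150)
1/G = 1/(-2000/453) = -453/2000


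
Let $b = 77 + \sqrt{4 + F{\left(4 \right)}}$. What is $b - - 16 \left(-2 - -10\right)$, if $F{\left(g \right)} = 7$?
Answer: $205 + \sqrt{11} \approx 208.32$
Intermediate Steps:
$b = 77 + \sqrt{11}$ ($b = 77 + \sqrt{4 + 7} = 77 + \sqrt{11} \approx 80.317$)
$b - - 16 \left(-2 - -10\right) = \left(77 + \sqrt{11}\right) - - 16 \left(-2 - -10\right) = \left(77 + \sqrt{11}\right) - - 16 \left(-2 + 10\right) = \left(77 + \sqrt{11}\right) - \left(-16\right) 8 = \left(77 + \sqrt{11}\right) - -128 = \left(77 + \sqrt{11}\right) + 128 = 205 + \sqrt{11}$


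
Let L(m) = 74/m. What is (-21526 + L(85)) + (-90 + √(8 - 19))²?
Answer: -1142071/85 - 180*I*√11 ≈ -13436.0 - 596.99*I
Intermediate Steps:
(-21526 + L(85)) + (-90 + √(8 - 19))² = (-21526 + 74/85) + (-90 + √(8 - 19))² = (-21526 + 74*(1/85)) + (-90 + √(-11))² = (-21526 + 74/85) + (-90 + I*√11)² = -1829636/85 + (-90 + I*√11)²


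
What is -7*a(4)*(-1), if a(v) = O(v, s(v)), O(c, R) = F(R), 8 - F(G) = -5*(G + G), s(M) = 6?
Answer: 476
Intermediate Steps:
F(G) = 8 + 10*G (F(G) = 8 - (-5)*(G + G) = 8 - (-5)*2*G = 8 - (-10)*G = 8 + 10*G)
O(c, R) = 8 + 10*R
a(v) = 68 (a(v) = 8 + 10*6 = 8 + 60 = 68)
-7*a(4)*(-1) = -7*68*(-1) = -476*(-1) = 476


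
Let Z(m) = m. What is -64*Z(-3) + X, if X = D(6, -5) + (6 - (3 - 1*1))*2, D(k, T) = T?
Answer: 195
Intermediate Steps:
X = 3 (X = -5 + (6 - (3 - 1*1))*2 = -5 + (6 - (3 - 1))*2 = -5 + (6 - 1*2)*2 = -5 + (6 - 2)*2 = -5 + 4*2 = -5 + 8 = 3)
-64*Z(-3) + X = -64*(-3) + 3 = 192 + 3 = 195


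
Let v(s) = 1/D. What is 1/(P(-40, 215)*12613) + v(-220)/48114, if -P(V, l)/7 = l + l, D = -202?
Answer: -23842079/184492080746820 ≈ -1.2923e-7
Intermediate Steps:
P(V, l) = -14*l (P(V, l) = -7*(l + l) = -14*l)
v(s) = -1/202 (v(s) = 1/(-202) = -1/202)
1/(P(-40, 215)*12613) + v(-220)/48114 = 1/(-14*215*12613) - 1/202/48114 = (1/12613)/(-3010) - 1/202*1/48114 = -1/3010*1/12613 - 1/9719028 = -1/37965130 - 1/9719028 = -23842079/184492080746820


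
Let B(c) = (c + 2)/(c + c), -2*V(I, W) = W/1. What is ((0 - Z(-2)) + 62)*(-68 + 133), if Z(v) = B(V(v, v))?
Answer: 7865/2 ≈ 3932.5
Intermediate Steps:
V(I, W) = -W/2 (V(I, W) = -W/(2*1) = -W/2)
B(c) = (2 + c)/(2*c) (B(c) = (2 + c)/((2*c)) = (2 + c)*(1/(2*c)) = (2 + c)/(2*c))
Z(v) = -(2 - v/2)/v (Z(v) = (2 - v/2)/(2*((-v/2))) = (-2/v)*(2 - v/2)/2 = -(2 - v/2)/v)
((0 - Z(-2)) + 62)*(-68 + 133) = ((0 - (½)*(-4 - 2)/(-2)) + 62)*(-68 + 133) = ((0 - (½)*(-½)*(-6)) + 62)*65 = ((0 - 3/2) + 62)*65 = (-3/2 + 62)*65 = (121/2)*65 = 7865/2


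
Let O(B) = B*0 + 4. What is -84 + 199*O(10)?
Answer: 712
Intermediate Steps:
O(B) = 4 (O(B) = 0 + 4 = 4)
-84 + 199*O(10) = -84 + 199*4 = -84 + 796 = 712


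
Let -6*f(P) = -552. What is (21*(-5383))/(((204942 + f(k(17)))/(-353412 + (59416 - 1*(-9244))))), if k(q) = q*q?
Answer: 16094610168/102517 ≈ 1.5699e+5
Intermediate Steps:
k(q) = q²
f(P) = 92 (f(P) = -⅙*(-552) = 92)
(21*(-5383))/(((204942 + f(k(17)))/(-353412 + (59416 - 1*(-9244))))) = (21*(-5383))/(((204942 + 92)/(-353412 + (59416 - 1*(-9244))))) = -113043/(205034/(-353412 + (59416 + 9244))) = -113043/(205034/(-353412 + 68660)) = -113043/(205034/(-284752)) = -113043/(205034*(-1/284752)) = -113043/(-102517/142376) = -113043*(-142376/102517) = 16094610168/102517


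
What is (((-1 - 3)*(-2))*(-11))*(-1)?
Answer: 88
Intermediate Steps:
(((-1 - 3)*(-2))*(-11))*(-1) = (-4*(-2)*(-11))*(-1) = (8*(-11))*(-1) = -88*(-1) = 88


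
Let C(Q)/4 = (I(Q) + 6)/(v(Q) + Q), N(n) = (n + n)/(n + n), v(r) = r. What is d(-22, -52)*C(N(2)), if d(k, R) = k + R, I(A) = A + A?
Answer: -1184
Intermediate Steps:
I(A) = 2*A
d(k, R) = R + k
N(n) = 1 (N(n) = (2*n)/((2*n)) = (2*n)*(1/(2*n)) = 1)
C(Q) = 2*(6 + 2*Q)/Q (C(Q) = 4*((2*Q + 6)/(Q + Q)) = 4*((6 + 2*Q)/((2*Q))) = 4*((6 + 2*Q)*(1/(2*Q))) = 4*((6 + 2*Q)/(2*Q)) = 2*(6 + 2*Q)/Q)
d(-22, -52)*C(N(2)) = (-52 - 22)*(4 + 12/1) = -74*(4 + 12*1) = -74*(4 + 12) = -74*16 = -1184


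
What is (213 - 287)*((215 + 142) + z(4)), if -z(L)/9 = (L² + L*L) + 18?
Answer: 6882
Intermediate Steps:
z(L) = -162 - 18*L² (z(L) = -9*((L² + L*L) + 18) = -9*((L² + L²) + 18) = -9*(2*L² + 18) = -9*(18 + 2*L²) = -162 - 18*L²)
(213 - 287)*((215 + 142) + z(4)) = (213 - 287)*((215 + 142) + (-162 - 18*4²)) = -74*(357 + (-162 - 18*16)) = -74*(357 + (-162 - 288)) = -74*(357 - 450) = -74*(-93) = 6882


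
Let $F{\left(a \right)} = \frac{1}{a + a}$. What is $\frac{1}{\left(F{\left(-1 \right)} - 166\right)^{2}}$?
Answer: $\frac{4}{110889} \approx 3.6072 \cdot 10^{-5}$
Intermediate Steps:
$F{\left(a \right)} = \frac{1}{2 a}$
$\frac{1}{\left(F{\left(-1 \right)} - 166\right)^{2}} = \frac{1}{\left(\frac{1}{2 \left(-1\right)} - 166\right)^{2}} = \frac{1}{\left(\frac{1}{2} \left(-1\right) - 166\right)^{2}} = \frac{1}{\left(- \frac{1}{2} - 166\right)^{2}} = \frac{1}{\left(- \frac{333}{2}\right)^{2}} = \frac{1}{\frac{110889}{4}} = \frac{4}{110889}$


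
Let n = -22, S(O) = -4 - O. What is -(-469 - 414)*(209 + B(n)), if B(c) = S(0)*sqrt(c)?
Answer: 184547 - 3532*I*sqrt(22) ≈ 1.8455e+5 - 16567.0*I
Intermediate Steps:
B(c) = -4*sqrt(c) (B(c) = (-4 - 1*0)*sqrt(c) = (-4 + 0)*sqrt(c) = -4*sqrt(c))
-(-469 - 414)*(209 + B(n)) = -(-469 - 414)*(209 - 4*I*sqrt(22)) = -(-883)*(209 - 4*I*sqrt(22)) = -(-184547 + 3532*I*sqrt(22)) = 184547 - 3532*I*sqrt(22)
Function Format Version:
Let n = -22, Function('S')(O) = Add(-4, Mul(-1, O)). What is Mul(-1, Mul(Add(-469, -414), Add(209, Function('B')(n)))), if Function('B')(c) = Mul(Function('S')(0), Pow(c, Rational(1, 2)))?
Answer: Add(184547, Mul(-3532, I, Pow(22, Rational(1, 2)))) ≈ Add(1.8455e+5, Mul(-16567., I))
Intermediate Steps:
Function('B')(c) = Mul(-4, Pow(c, Rational(1, 2))) (Function('B')(c) = Mul(Add(-4, Mul(-1, 0)), Pow(c, Rational(1, 2))) = Mul(Add(-4, 0), Pow(c, Rational(1, 2))) = Mul(-4, Pow(c, Rational(1, 2))))
Mul(-1, Mul(Add(-469, -414), Add(209, Function('B')(n)))) = Mul(-1, Mul(Add(-469, -414), Add(209, Mul(-4, Pow(-22, Rational(1, 2)))))) = Mul(-1, Mul(-883, Add(209, Mul(-4, Mul(I, Pow(22, Rational(1, 2))))))) = Mul(-1, Mul(-883, Add(209, Mul(-4, I, Pow(22, Rational(1, 2)))))) = Mul(-1, Add(-184547, Mul(3532, I, Pow(22, Rational(1, 2))))) = Add(184547, Mul(-3532, I, Pow(22, Rational(1, 2))))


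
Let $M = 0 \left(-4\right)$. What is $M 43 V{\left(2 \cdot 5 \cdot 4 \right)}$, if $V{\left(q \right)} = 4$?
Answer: $0$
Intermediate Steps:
$M = 0$
$M 43 V{\left(2 \cdot 5 \cdot 4 \right)} = 0 \cdot 43 \cdot 4 = 0 \cdot 4 = 0$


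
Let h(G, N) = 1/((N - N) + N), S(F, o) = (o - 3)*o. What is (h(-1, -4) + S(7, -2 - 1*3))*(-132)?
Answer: -5247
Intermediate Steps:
S(F, o) = o*(-3 + o) (S(F, o) = (-3 + o)*o = o*(-3 + o))
h(G, N) = 1/N (h(G, N) = 1/(0 + N) = 1/N)
(h(-1, -4) + S(7, -2 - 1*3))*(-132) = (1/(-4) + (-2 - 1*3)*(-3 + (-2 - 1*3)))*(-132) = (-1/4 + (-2 - 3)*(-3 + (-2 - 3)))*(-132) = (-1/4 - 5*(-3 - 5))*(-132) = (-1/4 - 5*(-8))*(-132) = (-1/4 + 40)*(-132) = (159/4)*(-132) = -5247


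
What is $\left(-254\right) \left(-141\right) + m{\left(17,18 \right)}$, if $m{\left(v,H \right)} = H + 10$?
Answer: $35842$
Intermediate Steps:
$m{\left(v,H \right)} = 10 + H$
$\left(-254\right) \left(-141\right) + m{\left(17,18 \right)} = \left(-254\right) \left(-141\right) + \left(10 + 18\right) = 35814 + 28 = 35842$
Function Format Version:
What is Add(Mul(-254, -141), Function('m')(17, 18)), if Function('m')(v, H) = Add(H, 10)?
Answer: 35842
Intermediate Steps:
Function('m')(v, H) = Add(10, H)
Add(Mul(-254, -141), Function('m')(17, 18)) = Add(Mul(-254, -141), Add(10, 18)) = Add(35814, 28) = 35842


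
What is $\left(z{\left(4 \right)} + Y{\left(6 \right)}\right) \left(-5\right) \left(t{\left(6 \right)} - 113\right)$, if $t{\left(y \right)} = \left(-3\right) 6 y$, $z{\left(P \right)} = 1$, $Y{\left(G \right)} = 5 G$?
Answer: $34255$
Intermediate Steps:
$t{\left(y \right)} = - 18 y$
$\left(z{\left(4 \right)} + Y{\left(6 \right)}\right) \left(-5\right) \left(t{\left(6 \right)} - 113\right) = \left(1 + 5 \cdot 6\right) \left(-5\right) \left(\left(-18\right) 6 - 113\right) = \left(1 + 30\right) \left(-5\right) \left(-108 - 113\right) = 31 \left(-5\right) \left(-221\right) = \left(-155\right) \left(-221\right) = 34255$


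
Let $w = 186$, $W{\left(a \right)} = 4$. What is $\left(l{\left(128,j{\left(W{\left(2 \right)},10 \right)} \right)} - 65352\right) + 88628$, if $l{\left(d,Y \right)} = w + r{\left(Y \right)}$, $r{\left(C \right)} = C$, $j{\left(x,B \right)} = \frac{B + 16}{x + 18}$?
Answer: $\frac{258095}{11} \approx 23463.0$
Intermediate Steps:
$j{\left(x,B \right)} = \frac{16 + B}{18 + x}$
$l{\left(d,Y \right)} = 186 + Y$
$\left(l{\left(128,j{\left(W{\left(2 \right)},10 \right)} \right)} - 65352\right) + 88628 = \left(\left(186 + \frac{16 + 10}{18 + 4}\right) - 65352\right) + 88628 = \left(\left(186 + \frac{1}{22} \cdot 26\right) - 65352\right) + 88628 = \left(\left(186 + \frac{13}{11}\right) - 65352\right) + 88628 = \left(\frac{2059}{11} - 65352\right) + 88628 = - \frac{716813}{11} + 88628 = \frac{258095}{11}$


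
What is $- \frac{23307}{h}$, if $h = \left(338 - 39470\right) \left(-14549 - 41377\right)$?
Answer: $- \frac{7769}{729498744} \approx -1.065 \cdot 10^{-5}$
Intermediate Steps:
$h = 2188496232$ ($h = \left(-39132\right) \left(-55926\right) = 2188496232$)
$- \frac{23307}{h} = - \frac{23307}{2188496232} = \left(-23307\right) \frac{1}{2188496232} = - \frac{7769}{729498744}$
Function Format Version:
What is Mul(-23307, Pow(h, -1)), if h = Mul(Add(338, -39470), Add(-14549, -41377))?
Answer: Rational(-7769, 729498744) ≈ -1.0650e-5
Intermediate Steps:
h = 2188496232 (h = Mul(-39132, -55926) = 2188496232)
Mul(-23307, Pow(h, -1)) = Mul(-23307, Pow(2188496232, -1)) = Mul(-23307, Rational(1, 2188496232)) = Rational(-7769, 729498744)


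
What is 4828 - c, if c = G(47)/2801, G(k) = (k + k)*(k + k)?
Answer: 13514392/2801 ≈ 4824.8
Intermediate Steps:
G(k) = 4*k² (G(k) = (2*k)*(2*k) = 4*k²)
c = 8836/2801 (c = (4*47²)/2801 = (4*2209)*(1/2801) = 8836*(1/2801) = 8836/2801 ≈ 3.1546)
4828 - c = 4828 - 1*8836/2801 = 4828 - 8836/2801 = 13514392/2801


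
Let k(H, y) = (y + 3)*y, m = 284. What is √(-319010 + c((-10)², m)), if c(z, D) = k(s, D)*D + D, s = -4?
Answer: √22829546 ≈ 4778.0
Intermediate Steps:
k(H, y) = y*(3 + y) (k(H, y) = (3 + y)*y = y*(3 + y))
c(z, D) = D + D²*(3 + D) (c(z, D) = (D*(3 + D))*D + D = D²*(3 + D) + D = D + D²*(3 + D))
√(-319010 + c((-10)², m)) = √(-319010 + 284*(1 + 284*(3 + 284))) = √(-319010 + 284*(1 + 284*287)) = √(-319010 + 284*(1 + 81508)) = √(-319010 + 284*81509) = √(-319010 + 23148556) = √22829546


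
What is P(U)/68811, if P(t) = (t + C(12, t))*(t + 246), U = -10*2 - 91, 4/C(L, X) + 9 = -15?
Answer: -10005/45874 ≈ -0.21810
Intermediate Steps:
C(L, X) = -⅙ (C(L, X) = 4/(-9 - 15) = 4/(-24) = 4*(-1/24) = -⅙)
U = -111 (U = -20 - 91 = -111)
P(t) = (246 + t)*(-⅙ + t) (P(t) = (t - ⅙)*(t + 246) = (-⅙ + t)*(246 + t) = (246 + t)*(-⅙ + t))
P(U)/68811 = (-41 + (-111)² + (1475/6)*(-111))/68811 = (-41 + 12321 - 54575/2)*(1/68811) = -30015/2*1/68811 = -10005/45874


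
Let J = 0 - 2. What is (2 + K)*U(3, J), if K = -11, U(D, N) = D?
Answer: -27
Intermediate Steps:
J = -2
(2 + K)*U(3, J) = (2 - 11)*3 = -9*3 = -27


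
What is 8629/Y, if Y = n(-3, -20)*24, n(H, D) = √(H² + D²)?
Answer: 8629*√409/9816 ≈ 17.778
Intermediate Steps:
n(H, D) = √(D² + H²)
Y = 24*√409 (Y = √((-20)² + (-3)²)*24 = √(400 + 9)*24 = √409*24 = 24*√409 ≈ 485.37)
8629/Y = 8629/((24*√409)) = 8629*(√409/9816) = 8629*√409/9816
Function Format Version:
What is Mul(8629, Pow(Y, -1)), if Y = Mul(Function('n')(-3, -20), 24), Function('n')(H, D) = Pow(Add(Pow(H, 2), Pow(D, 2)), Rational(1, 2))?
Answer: Mul(Rational(8629, 9816), Pow(409, Rational(1, 2))) ≈ 17.778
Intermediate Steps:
Function('n')(H, D) = Pow(Add(Pow(D, 2), Pow(H, 2)), Rational(1, 2))
Y = Mul(24, Pow(409, Rational(1, 2))) (Y = Mul(Pow(Add(Pow(-20, 2), Pow(-3, 2)), Rational(1, 2)), 24) = Mul(Pow(Add(400, 9), Rational(1, 2)), 24) = Mul(Pow(409, Rational(1, 2)), 24) = Mul(24, Pow(409, Rational(1, 2))) ≈ 485.37)
Mul(8629, Pow(Y, -1)) = Mul(8629, Pow(Mul(24, Pow(409, Rational(1, 2))), -1)) = Mul(8629, Mul(Rational(1, 9816), Pow(409, Rational(1, 2)))) = Mul(Rational(8629, 9816), Pow(409, Rational(1, 2)))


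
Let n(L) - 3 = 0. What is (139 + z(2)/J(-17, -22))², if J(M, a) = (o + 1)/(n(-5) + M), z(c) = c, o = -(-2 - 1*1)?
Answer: 17424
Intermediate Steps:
n(L) = 3 (n(L) = 3 + 0 = 3)
o = 3 (o = -(-2 - 1) = -1*(-3) = 3)
J(M, a) = 4/(3 + M) (J(M, a) = (3 + 1)/(3 + M) = 4/(3 + M))
(139 + z(2)/J(-17, -22))² = (139 + 2/((4/(3 - 17))))² = (139 + 2/((4/(-14))))² = (139 + 2/((4*(-1/14))))² = (139 + 2/(-2/7))² = (139 + 2*(-7/2))² = (139 - 7)² = 132² = 17424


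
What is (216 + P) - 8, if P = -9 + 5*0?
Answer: 199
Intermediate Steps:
P = -9 (P = -9 + 0 = -9)
(216 + P) - 8 = (216 - 9) - 8 = 207 - 8 = 199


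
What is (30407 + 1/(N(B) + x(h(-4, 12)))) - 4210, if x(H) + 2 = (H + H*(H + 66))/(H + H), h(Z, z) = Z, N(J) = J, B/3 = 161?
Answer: 26851927/1025 ≈ 26197.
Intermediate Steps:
B = 483 (B = 3*161 = 483)
x(H) = -2 + (H + H*(66 + H))/(2*H) (x(H) = -2 + (H + H*(H + 66))/(H + H) = -2 + (H + H*(66 + H))/((2*H)) = -2 + (H + H*(66 + H))*(1/(2*H)) = -2 + (H + H*(66 + H))/(2*H))
(30407 + 1/(N(B) + x(h(-4, 12)))) - 4210 = (30407 + 1/(483 + (63/2 + (½)*(-4)))) - 4210 = (30407 + 1/(483 + (63/2 - 2))) - 4210 = (30407 + 1/(483 + 59/2)) - 4210 = (30407 + 1/(1025/2)) - 4210 = (30407 + 2/1025) - 4210 = 31167177/1025 - 4210 = 26851927/1025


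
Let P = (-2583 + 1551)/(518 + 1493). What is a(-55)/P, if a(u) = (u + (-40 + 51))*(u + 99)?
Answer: 486662/129 ≈ 3772.6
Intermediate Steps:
P = -1032/2011 ≈ -0.51318
a(u) = (11 + u)*(99 + u) (a(u) = (u + 11)*(99 + u) = (11 + u)*(99 + u))
a(-55)/P = (1089 + (-55)² + 110*(-55))/(-1032/2011) = (1089 + 3025 - 6050)*(-2011/1032) = -1936*(-2011/1032) = 486662/129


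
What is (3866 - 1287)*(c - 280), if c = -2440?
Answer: -7014880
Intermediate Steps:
(3866 - 1287)*(c - 280) = (3866 - 1287)*(-2440 - 280) = 2579*(-2720) = -7014880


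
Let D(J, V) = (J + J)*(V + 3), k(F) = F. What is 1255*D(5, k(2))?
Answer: 62750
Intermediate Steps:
D(J, V) = 2*J*(3 + V) (D(J, V) = (2*J)*(3 + V) = 2*J*(3 + V))
1255*D(5, k(2)) = 1255*(2*5*(3 + 2)) = 1255*(2*5*5) = 1255*50 = 62750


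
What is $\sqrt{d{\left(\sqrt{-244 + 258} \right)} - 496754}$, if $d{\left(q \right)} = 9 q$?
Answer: $\sqrt{-496754 + 9 \sqrt{14}} \approx 704.78 i$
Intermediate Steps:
$\sqrt{d{\left(\sqrt{-244 + 258} \right)} - 496754} = \sqrt{9 \sqrt{-244 + 258} - 496754} = \sqrt{9 \sqrt{14} - 496754} = \sqrt{-496754 + 9 \sqrt{14}}$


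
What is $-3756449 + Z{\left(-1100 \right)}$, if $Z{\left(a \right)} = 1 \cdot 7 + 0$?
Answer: $-3756442$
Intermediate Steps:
$Z{\left(a \right)} = 7$ ($Z{\left(a \right)} = 7 + 0 = 7$)
$-3756449 + Z{\left(-1100 \right)} = -3756449 + 7 = -3756442$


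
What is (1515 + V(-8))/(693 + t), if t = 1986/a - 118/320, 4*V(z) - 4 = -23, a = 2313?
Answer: 26614920/12221273 ≈ 2.1778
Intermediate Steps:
V(z) = -19/4 (V(z) = 1 + (¼)*(-23) = 1 - 23/4 = -19/4)
t = 60431/123360 (t = 1986/2313 - 118/320 = 1986*(1/2313) - 118*1/320 = 662/771 - 59/160 = 60431/123360 ≈ 0.48988)
(1515 + V(-8))/(693 + t) = (1515 - 19/4)/(693 + 60431/123360) = 6041/(4*(85548911/123360)) = (6041/4)*(123360/85548911) = 26614920/12221273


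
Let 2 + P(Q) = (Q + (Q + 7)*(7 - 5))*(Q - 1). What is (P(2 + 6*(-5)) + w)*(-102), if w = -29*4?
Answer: -195024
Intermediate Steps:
w = -116
P(Q) = -2 + (-1 + Q)*(14 + 3*Q) (P(Q) = -2 + (Q + (Q + 7)*(7 - 5))*(Q - 1) = -2 + (Q + (7 + Q)*2)*(-1 + Q) = -2 + (Q + (14 + 2*Q))*(-1 + Q) = -2 + (14 + 3*Q)*(-1 + Q) = -2 + (-1 + Q)*(14 + 3*Q))
(P(2 + 6*(-5)) + w)*(-102) = ((-16 + 3*(2 + 6*(-5))**2 + 11*(2 + 6*(-5))) - 116)*(-102) = ((-16 + 3*(2 - 30)**2 + 11*(2 - 30)) - 116)*(-102) = ((-16 + 3*(-28)**2 + 11*(-28)) - 116)*(-102) = ((-16 + 3*784 - 308) - 116)*(-102) = ((-16 + 2352 - 308) - 116)*(-102) = (2028 - 116)*(-102) = 1912*(-102) = -195024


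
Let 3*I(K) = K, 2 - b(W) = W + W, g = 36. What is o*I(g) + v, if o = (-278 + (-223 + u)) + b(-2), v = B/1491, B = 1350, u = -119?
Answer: -3661446/497 ≈ -7367.1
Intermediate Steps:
b(W) = 2 - 2*W (b(W) = 2 - (W + W) = 2 - 2*W)
I(K) = K/3
v = 450/497 (v = 1350/1491 = 1350*(1/1491) = 450/497 ≈ 0.90543)
o = -614 (o = (-278 + (-223 - 119)) + (2 - 2*(-2)) = (-278 - 342) + (2 + 4) = -620 + 6 = -614)
o*I(g) + v = -614*36/3 + 450/497 = -614*12 + 450/497 = -7368 + 450/497 = -3661446/497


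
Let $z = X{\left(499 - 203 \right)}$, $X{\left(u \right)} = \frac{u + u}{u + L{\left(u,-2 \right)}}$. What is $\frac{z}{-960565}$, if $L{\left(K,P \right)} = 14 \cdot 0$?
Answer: $- \frac{2}{960565} \approx -2.0821 \cdot 10^{-6}$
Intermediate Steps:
$L{\left(K,P \right)} = 0$
$X{\left(u \right)} = 2$ ($X{\left(u \right)} = \frac{u + u}{u + 0} = \frac{2 u}{u} = 2$)
$z = 2$
$\frac{z}{-960565} = \frac{2}{-960565} = 2 \left(- \frac{1}{960565}\right) = - \frac{2}{960565}$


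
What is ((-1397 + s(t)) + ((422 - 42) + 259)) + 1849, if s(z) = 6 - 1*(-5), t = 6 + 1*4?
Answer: 1102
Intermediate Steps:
t = 10 (t = 6 + 4 = 10)
s(z) = 11 (s(z) = 6 + 5 = 11)
((-1397 + s(t)) + ((422 - 42) + 259)) + 1849 = ((-1397 + 11) + ((422 - 42) + 259)) + 1849 = (-1386 + (380 + 259)) + 1849 = (-1386 + 639) + 1849 = -747 + 1849 = 1102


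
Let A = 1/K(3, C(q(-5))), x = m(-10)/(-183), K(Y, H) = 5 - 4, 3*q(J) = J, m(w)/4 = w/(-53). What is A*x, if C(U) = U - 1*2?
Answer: -40/9699 ≈ -0.0041241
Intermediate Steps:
m(w) = -4*w/53 (m(w) = 4*(w/(-53)) = 4*(w*(-1/53)) = 4*(-w/53) = -4*w/53)
q(J) = J/3
C(U) = -2 + U (C(U) = U - 2 = -2 + U)
K(Y, H) = 1
x = -40/9699 (x = -4/53*(-10)/(-183) = (40/53)*(-1/183) = -40/9699 ≈ -0.0041241)
A = 1 (A = 1/1 = 1)
A*x = 1*(-40/9699) = -40/9699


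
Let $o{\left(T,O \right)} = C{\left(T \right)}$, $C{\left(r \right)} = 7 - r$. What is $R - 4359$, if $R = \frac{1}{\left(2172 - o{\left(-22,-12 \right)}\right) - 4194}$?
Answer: $- \frac{8940310}{2051} \approx -4359.0$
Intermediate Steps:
$o{\left(T,O \right)} = 7 - T$
$R = - \frac{1}{2051}$ ($R = \frac{1}{\left(2172 - \left(7 - -22\right)\right) - 4194} = \frac{1}{\left(2172 - \left(7 + 22\right)\right) - 4194} = \frac{1}{\left(2172 - 29\right) - 4194} = \frac{1}{2143 - 4194} = \frac{1}{-2051} = - \frac{1}{2051} \approx -0.00048757$)
$R - 4359 = - \frac{1}{2051} - 4359 = - \frac{8940310}{2051}$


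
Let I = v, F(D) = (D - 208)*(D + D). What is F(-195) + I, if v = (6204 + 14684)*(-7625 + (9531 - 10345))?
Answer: -176116662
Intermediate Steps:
v = -176273832 (v = 20888*(-7625 - 814) = 20888*(-8439) = -176273832)
F(D) = 2*D*(-208 + D) (F(D) = (-208 + D)*(2*D) = 2*D*(-208 + D))
I = -176273832
F(-195) + I = 2*(-195)*(-208 - 195) - 176273832 = 2*(-195)*(-403) - 176273832 = 157170 - 176273832 = -176116662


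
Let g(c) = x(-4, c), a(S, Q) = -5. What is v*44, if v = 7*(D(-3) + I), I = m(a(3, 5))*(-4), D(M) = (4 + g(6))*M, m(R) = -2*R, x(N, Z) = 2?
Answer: -17864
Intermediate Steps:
g(c) = 2
D(M) = 6*M (D(M) = (4 + 2)*M = 6*M)
I = -40 (I = -2*(-5)*(-4) = 10*(-4) = -40)
v = -406 (v = 7*(6*(-3) - 40) = 7*(-18 - 40) = 7*(-58) = -406)
v*44 = -406*44 = -17864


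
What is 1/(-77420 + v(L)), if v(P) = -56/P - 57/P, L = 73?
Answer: -73/5651773 ≈ -1.2916e-5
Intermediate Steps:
v(P) = -113/P
1/(-77420 + v(L)) = 1/(-77420 - 113/73) = 1/(-5651773/73) = -73/5651773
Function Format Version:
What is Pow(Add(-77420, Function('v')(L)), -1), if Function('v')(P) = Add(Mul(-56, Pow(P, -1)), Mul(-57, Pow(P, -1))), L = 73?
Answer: Rational(-73, 5651773) ≈ -1.2916e-5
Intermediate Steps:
Function('v')(P) = Mul(-113, Pow(P, -1))
Pow(Add(-77420, Function('v')(L)), -1) = Pow(Add(-77420, Mul(-113, Pow(73, -1))), -1) = Pow(Add(-77420, Mul(-113, Rational(1, 73))), -1) = Pow(Add(-77420, Rational(-113, 73)), -1) = Pow(Rational(-5651773, 73), -1) = Rational(-73, 5651773)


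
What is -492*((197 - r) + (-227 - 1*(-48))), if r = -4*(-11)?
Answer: 12792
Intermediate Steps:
r = 44
-492*((197 - r) + (-227 - 1*(-48))) = -492*((197 - 1*44) + (-227 - 1*(-48))) = -492*((197 - 44) + (-227 + 48)) = -492*(153 - 179) = -492*(-26) = 12792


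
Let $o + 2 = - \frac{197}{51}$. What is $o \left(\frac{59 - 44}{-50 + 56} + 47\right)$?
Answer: $- \frac{9867}{34} \approx -290.21$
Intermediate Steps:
$o = - \frac{299}{51}$ ($o = -2 - \frac{197}{51} = - \frac{299}{51} \approx -5.8627$)
$o \left(\frac{59 - 44}{-50 + 56} + 47\right) = - \frac{299 \left(\frac{59 - 44}{-50 + 56} + 47\right)}{51} = - \frac{299 \left(\frac{15}{6} + 47\right)}{51} = - \frac{299 \left(15 \cdot \frac{1}{6} + 47\right)}{51} = - \frac{299 \left(\frac{5}{2} + 47\right)}{51} = \left(- \frac{299}{51}\right) \frac{99}{2} = - \frac{9867}{34}$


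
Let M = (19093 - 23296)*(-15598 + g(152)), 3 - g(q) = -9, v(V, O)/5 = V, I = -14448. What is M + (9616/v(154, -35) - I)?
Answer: 25226131118/385 ≈ 6.5522e+7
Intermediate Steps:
v(V, O) = 5*V
g(q) = 12 (g(q) = 3 - 1*(-9) = 3 + 9 = 12)
M = 65507958 (M = (19093 - 23296)*(-15598 + 12) = -4203*(-15586) = 65507958)
M + (9616/v(154, -35) - I) = 65507958 + (9616/((5*154)) - 1*(-14448)) = 65507958 + (9616/770 + 14448) = 65507958 + (9616*(1/770) + 14448) = 65507958 + (4808/385 + 14448) = 65507958 + 5567288/385 = 25226131118/385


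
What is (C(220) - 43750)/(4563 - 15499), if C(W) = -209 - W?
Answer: 44179/10936 ≈ 4.0398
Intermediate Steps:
(C(220) - 43750)/(4563 - 15499) = ((-209 - 1*220) - 43750)/(4563 - 15499) = ((-209 - 220) - 43750)/(-10936) = (-429 - 43750)*(-1/10936) = -44179*(-1/10936) = 44179/10936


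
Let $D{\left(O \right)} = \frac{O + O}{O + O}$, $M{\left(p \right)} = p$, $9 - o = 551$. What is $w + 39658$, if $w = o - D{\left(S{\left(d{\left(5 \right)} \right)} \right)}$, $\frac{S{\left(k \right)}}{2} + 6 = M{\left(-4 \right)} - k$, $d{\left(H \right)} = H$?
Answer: $39115$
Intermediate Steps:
$o = -542$ ($o = 9 - 551 = -542$)
$S{\left(k \right)} = -20 - 2 k$ ($S{\left(k \right)} = -12 + 2 \left(-4 - k\right) = -12 - \left(8 + 2 k\right) = -20 - 2 k$)
$D{\left(O \right)} = 1$ ($D{\left(O \right)} = \frac{2 O}{2 O} = 2 O \frac{1}{2 O} = 1$)
$w = -543$ ($w = -542 - 1 = -543$)
$w + 39658 = -543 + 39658 = 39115$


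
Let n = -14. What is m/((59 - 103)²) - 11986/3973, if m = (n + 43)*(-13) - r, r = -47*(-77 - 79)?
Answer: -53832753/7691728 ≈ -6.9988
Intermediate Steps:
r = 7332 (r = -47*(-156) = 7332)
m = -7709 (m = (-14 + 43)*(-13) - 1*7332 = 29*(-13) - 7332 = -377 - 7332 = -7709)
m/((59 - 103)²) - 11986/3973 = -7709/(59 - 103)² - 11986/3973 = -7709/((-44)²) - 11986*1/3973 = -7709/1936 - 11986/3973 = -53832753/7691728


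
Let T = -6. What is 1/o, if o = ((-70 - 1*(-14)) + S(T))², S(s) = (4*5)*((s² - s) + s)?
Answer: 1/440896 ≈ 2.2681e-6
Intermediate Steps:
S(s) = 20*s²
o = 440896 (o = ((-70 - 1*(-14)) + 20*(-6)²)² = ((-70 + 14) + 20*36)² = (-56 + 720)² = 664² = 440896)
1/o = 1/440896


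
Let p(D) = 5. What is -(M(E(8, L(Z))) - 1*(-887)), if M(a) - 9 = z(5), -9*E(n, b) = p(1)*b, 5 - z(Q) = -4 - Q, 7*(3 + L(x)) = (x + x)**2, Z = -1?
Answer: -910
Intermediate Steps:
L(x) = -3 + 4*x**2/7 (L(x) = -3 + (x + x)**2/7 = -3 + (2*x)**2/7 = -3 + (4*x**2)/7 = -3 + 4*x**2/7)
z(Q) = 9 + Q (z(Q) = 5 - (-4 - Q) = 5 + (4 + Q) = 9 + Q)
E(n, b) = -5*b/9
M(a) = 23 (M(a) = 9 + (9 + 5) = 9 + 14 = 23)
-(M(E(8, L(Z))) - 1*(-887)) = -(23 - 1*(-887)) = -(23 + 887) = -1*910 = -910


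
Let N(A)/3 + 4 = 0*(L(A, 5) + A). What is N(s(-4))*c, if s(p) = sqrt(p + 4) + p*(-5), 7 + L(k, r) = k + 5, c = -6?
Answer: 72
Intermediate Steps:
L(k, r) = -2 + k (L(k, r) = -7 + (k + 5) = -7 + (5 + k) = -2 + k)
s(p) = sqrt(4 + p) - 5*p
N(A) = -12 (N(A) = -12 + 3*(0*((-2 + A) + A)) = -12 + 3*(0*(-2 + 2*A)) = -12 + 3*0 = -12 + 0 = -12)
N(s(-4))*c = -12*(-6) = 72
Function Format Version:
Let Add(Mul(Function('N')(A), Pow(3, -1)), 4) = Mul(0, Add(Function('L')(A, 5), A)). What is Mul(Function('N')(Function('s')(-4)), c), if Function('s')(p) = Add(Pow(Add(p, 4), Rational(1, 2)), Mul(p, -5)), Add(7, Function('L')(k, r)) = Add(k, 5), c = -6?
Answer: 72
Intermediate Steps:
Function('L')(k, r) = Add(-2, k) (Function('L')(k, r) = Add(-7, Add(k, 5)) = Add(-7, Add(5, k)) = Add(-2, k))
Function('s')(p) = Add(Pow(Add(4, p), Rational(1, 2)), Mul(-5, p))
Function('N')(A) = -12 (Function('N')(A) = Add(-12, Mul(3, Mul(0, Add(Add(-2, A), A)))) = Add(-12, Mul(3, Mul(0, Add(-2, Mul(2, A))))) = Add(-12, Mul(3, 0)) = Add(-12, 0) = -12)
Mul(Function('N')(Function('s')(-4)), c) = Mul(-12, -6) = 72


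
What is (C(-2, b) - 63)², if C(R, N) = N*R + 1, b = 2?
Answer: 4356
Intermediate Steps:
C(R, N) = 1 + N*R
(C(-2, b) - 63)² = ((1 + 2*(-2)) - 63)² = ((1 - 4) - 63)² = (-3 - 63)² = (-66)² = 4356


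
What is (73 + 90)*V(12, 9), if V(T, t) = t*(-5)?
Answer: -7335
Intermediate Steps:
V(T, t) = -5*t
(73 + 90)*V(12, 9) = (73 + 90)*(-5*9) = 163*(-45) = -7335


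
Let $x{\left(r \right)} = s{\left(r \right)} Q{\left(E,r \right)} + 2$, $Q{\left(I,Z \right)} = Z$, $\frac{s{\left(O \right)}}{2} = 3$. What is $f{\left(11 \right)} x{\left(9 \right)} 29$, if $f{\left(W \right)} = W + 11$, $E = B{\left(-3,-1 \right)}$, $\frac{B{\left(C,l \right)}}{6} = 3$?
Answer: $35728$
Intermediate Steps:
$B{\left(C,l \right)} = 18$ ($B{\left(C,l \right)} = 6 \cdot 3 = 18$)
$E = 18$
$s{\left(O \right)} = 6$ ($s{\left(O \right)} = 2 \cdot 3 = 6$)
$x{\left(r \right)} = 2 + 6 r$ ($x{\left(r \right)} = 6 r + 2 = 2 + 6 r$)
$f{\left(W \right)} = 11 + W$
$f{\left(11 \right)} x{\left(9 \right)} 29 = \left(11 + 11\right) \left(2 + 6 \cdot 9\right) 29 = 22 \left(2 + 54\right) 29 = 22 \cdot 56 \cdot 29 = 1232 \cdot 29 = 35728$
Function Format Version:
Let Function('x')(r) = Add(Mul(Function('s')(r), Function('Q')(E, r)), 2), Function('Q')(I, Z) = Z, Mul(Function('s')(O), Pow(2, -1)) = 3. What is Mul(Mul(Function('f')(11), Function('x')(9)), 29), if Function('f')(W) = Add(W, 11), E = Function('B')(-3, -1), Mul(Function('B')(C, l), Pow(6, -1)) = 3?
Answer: 35728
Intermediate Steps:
Function('B')(C, l) = 18 (Function('B')(C, l) = Mul(6, 3) = 18)
E = 18
Function('s')(O) = 6 (Function('s')(O) = Mul(2, 3) = 6)
Function('x')(r) = Add(2, Mul(6, r)) (Function('x')(r) = Add(Mul(6, r), 2) = Add(2, Mul(6, r)))
Function('f')(W) = Add(11, W)
Mul(Mul(Function('f')(11), Function('x')(9)), 29) = Mul(Mul(Add(11, 11), Add(2, Mul(6, 9))), 29) = Mul(Mul(22, Add(2, 54)), 29) = Mul(Mul(22, 56), 29) = Mul(1232, 29) = 35728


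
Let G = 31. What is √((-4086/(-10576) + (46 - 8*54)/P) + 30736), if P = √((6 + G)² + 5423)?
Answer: √(154878483870236142 - 572740514376*√1698)/2244756 ≈ 175.30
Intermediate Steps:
P = 2*√1698 (P = √((6 + 31)² + 5423) = √(37² + 5423) = √(1369 + 5423) = √6792 = 2*√1698 ≈ 82.414)
√((-4086/(-10576) + (46 - 8*54)/P) + 30736) = √((-4086/(-10576) + (46 - 8*54)/((2*√1698))) + 30736) = √((-4086*(-1/10576) + (46 - 432)*(√1698/3396)) + 30736) = √((2043/5288 - 193*√1698/1698) + 30736) = √(162534011/5288 - 193*√1698/1698)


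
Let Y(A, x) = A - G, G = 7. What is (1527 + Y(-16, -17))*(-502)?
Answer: -755008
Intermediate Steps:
Y(A, x) = -7 + A (Y(A, x) = A - 1*7 = A - 7 = -7 + A)
(1527 + Y(-16, -17))*(-502) = (1527 + (-7 - 16))*(-502) = (1527 - 23)*(-502) = 1504*(-502) = -755008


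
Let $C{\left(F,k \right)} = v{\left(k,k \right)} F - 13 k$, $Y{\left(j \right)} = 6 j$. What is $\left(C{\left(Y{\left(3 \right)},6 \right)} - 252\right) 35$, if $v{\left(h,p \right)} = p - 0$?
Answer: $-7770$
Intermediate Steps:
$v{\left(h,p \right)} = p$ ($v{\left(h,p \right)} = p + 0 = p$)
$C{\left(F,k \right)} = - 13 k + F k$ ($C{\left(F,k \right)} = k F - 13 k = F k - 13 k = - 13 k + F k$)
$\left(C{\left(Y{\left(3 \right)},6 \right)} - 252\right) 35 = \left(6 \left(-13 + 6 \cdot 3\right) - 252\right) 35 = \left(6 \left(-13 + 18\right) - 252\right) 35 = \left(6 \cdot 5 - 252\right) 35 = \left(30 - 252\right) 35 = \left(-222\right) 35 = -7770$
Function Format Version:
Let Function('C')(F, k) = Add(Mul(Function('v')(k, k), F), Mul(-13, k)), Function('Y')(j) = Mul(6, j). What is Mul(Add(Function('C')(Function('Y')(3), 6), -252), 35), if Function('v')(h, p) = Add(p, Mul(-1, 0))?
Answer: -7770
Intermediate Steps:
Function('v')(h, p) = p (Function('v')(h, p) = Add(p, 0) = p)
Function('C')(F, k) = Add(Mul(-13, k), Mul(F, k)) (Function('C')(F, k) = Add(Mul(k, F), Mul(-13, k)) = Add(Mul(F, k), Mul(-13, k)) = Add(Mul(-13, k), Mul(F, k)))
Mul(Add(Function('C')(Function('Y')(3), 6), -252), 35) = Mul(Add(Mul(6, Add(-13, Mul(6, 3))), -252), 35) = Mul(Add(Mul(6, Add(-13, 18)), -252), 35) = Mul(Add(Mul(6, 5), -252), 35) = Mul(Add(30, -252), 35) = Mul(-222, 35) = -7770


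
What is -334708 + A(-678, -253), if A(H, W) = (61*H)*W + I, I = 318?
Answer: 10129184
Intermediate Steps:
A(H, W) = 318 + 61*H*W (A(H, W) = (61*H)*W + 318 = 61*H*W + 318 = 318 + 61*H*W)
-334708 + A(-678, -253) = -334708 + (318 + 61*(-678)*(-253)) = -334708 + (318 + 10463574) = -334708 + 10463892 = 10129184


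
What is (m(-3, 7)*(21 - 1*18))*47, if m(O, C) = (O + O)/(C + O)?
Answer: -423/2 ≈ -211.50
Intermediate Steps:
m(O, C) = 2*O/(C + O) (m(O, C) = (2*O)/(C + O) = 2*O/(C + O))
(m(-3, 7)*(21 - 1*18))*47 = ((2*(-3)/(7 - 3))*(21 - 1*18))*47 = ((2*(-3)/4)*(21 - 18))*47 = ((2*(-3)*(¼))*3)*47 = -3/2*3*47 = -9/2*47 = -423/2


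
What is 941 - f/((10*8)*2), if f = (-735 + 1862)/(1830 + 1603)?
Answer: 516871353/549280 ≈ 941.00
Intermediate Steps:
f = 1127/3433 ≈ 0.32828
941 - f/((10*8)*2) = 941 - 1127/(3433*((10*8)*2)) = 941 - 1127/(3433*(80*2)) = 941 - 1127/(3433*160) = 941 - 1*1127/549280 = 941 - 1127/549280 = 516871353/549280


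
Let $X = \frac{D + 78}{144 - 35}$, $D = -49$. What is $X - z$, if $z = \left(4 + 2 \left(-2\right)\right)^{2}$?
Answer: $\frac{29}{109} \approx 0.26606$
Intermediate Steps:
$X = \frac{29}{109}$ ($X = \frac{-49 + 78}{144 - 35} = \frac{29}{109} \approx 0.26606$)
$z = 0$ ($z = \left(4 - 4\right)^{2} = 0^{2} = 0$)
$X - z = \frac{29}{109} - 0 = \frac{29}{109} + 0 = \frac{29}{109}$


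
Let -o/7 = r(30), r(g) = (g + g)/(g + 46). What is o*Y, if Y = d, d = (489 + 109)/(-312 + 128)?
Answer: 1365/76 ≈ 17.961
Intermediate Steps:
r(g) = 2*g/(46 + g) (r(g) = (2*g)/(46 + g) = 2*g/(46 + g))
o = -105/19 (o = -14*30/(46 + 30) = -14*30/76 = -7*15/19 = -105/19 ≈ -5.5263)
d = -13/4 (d = 598/(-184) = 598*(-1/184) = -13/4 ≈ -3.2500)
Y = -13/4 ≈ -3.2500
o*Y = -105/19*(-13/4) = 1365/76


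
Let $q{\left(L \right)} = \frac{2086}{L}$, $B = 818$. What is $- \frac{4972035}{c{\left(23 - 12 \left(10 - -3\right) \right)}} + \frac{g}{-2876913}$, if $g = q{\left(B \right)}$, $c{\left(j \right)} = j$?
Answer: $\frac{5850381860194876}{156495436461} \approx 37384.0$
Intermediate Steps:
$g = \frac{1043}{409}$ ($g = \frac{2086}{818} = 2086 \cdot \frac{1}{818} = \frac{1043}{409} \approx 2.5501$)
$- \frac{4972035}{c{\left(23 - 12 \left(10 - -3\right) \right)}} + \frac{g}{-2876913} = - \frac{4972035}{23 - 12 \left(10 - -3\right)} + \frac{1043}{409 \left(-2876913\right)} = - \frac{4972035}{23 - 12 \left(10 + 3\right)} + \frac{1043}{409} \left(- \frac{1}{2876913}\right) = - \frac{4972035}{23 - 156} - \frac{1043}{1176657417} = - \frac{4972035}{-133} - \frac{1043}{1176657417} = \left(-4972035\right) \left(- \frac{1}{133}\right) - \frac{1043}{1176657417} = \frac{4972035}{133} - \frac{1043}{1176657417} = \frac{5850381860194876}{156495436461}$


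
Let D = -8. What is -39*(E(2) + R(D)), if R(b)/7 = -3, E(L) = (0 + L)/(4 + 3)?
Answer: 5655/7 ≈ 807.86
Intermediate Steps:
E(L) = L/7
R(b) = -21 (R(b) = 7*(-3) = -21)
-39*(E(2) + R(D)) = -39*((⅐)*2 - 21) = -39*(2/7 - 21) = -39*(-145/7) = 5655/7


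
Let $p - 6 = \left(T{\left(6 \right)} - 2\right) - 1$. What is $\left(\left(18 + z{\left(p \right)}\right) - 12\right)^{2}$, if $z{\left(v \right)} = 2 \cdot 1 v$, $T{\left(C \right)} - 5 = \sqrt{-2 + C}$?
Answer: $676$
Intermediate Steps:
$T{\left(C \right)} = 5 + \sqrt{-2 + C}$
$p = 10$ ($p = 6 + \left(\left(\left(5 + \sqrt{-2 + 6}\right) - 2\right) - 1\right) = 6 + \left(\left(\left(5 + \sqrt{4}\right) - 2\right) - 1\right) = 6 + \left(\left(\left(5 + 2\right) - 2\right) - 1\right) = 6 + \left(\left(7 - 2\right) - 1\right) = 6 + \left(5 - 1\right) = 6 + 4 = 10$)
$z{\left(v \right)} = 2 v$
$\left(\left(18 + z{\left(p \right)}\right) - 12\right)^{2} = \left(\left(18 + 2 \cdot 10\right) - 12\right)^{2} = \left(\left(18 + 20\right) - 12\right)^{2} = \left(38 - 12\right)^{2} = 26^{2} = 676$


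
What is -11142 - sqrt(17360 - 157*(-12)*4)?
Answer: -11142 - 8*sqrt(389) ≈ -11300.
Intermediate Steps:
-11142 - sqrt(17360 - 157*(-12)*4) = -11142 - sqrt(17360 + 1884*4) = -11142 - sqrt(17360 + 7536) = -11142 - sqrt(24896) = -11142 - 8*sqrt(389)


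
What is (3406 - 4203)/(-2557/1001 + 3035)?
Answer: -797797/3035478 ≈ -0.26282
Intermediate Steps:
(3406 - 4203)/(-2557/1001 + 3035) = -797/(-2557*1/1001 + 3035) = -797/(-2557/1001 + 3035) = -797/3035478/1001 = -797*1001/3035478 = -797797/3035478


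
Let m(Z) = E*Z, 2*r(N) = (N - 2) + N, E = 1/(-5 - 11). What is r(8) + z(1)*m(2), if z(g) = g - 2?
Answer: 57/8 ≈ 7.1250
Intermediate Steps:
E = -1/16 (E = 1/(-16) = -1/16 ≈ -0.062500)
z(g) = -2 + g
r(N) = -1 + N (r(N) = ((N - 2) + N)/2 = ((-2 + N) + N)/2 = (-2 + 2*N)/2 = -1 + N)
m(Z) = -Z/16
r(8) + z(1)*m(2) = (-1 + 8) + (-2 + 1)*(-1/16*2) = 7 - 1*(-1/8) = 7 + 1/8 = 57/8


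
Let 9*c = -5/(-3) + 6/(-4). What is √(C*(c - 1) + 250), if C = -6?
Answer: 7*√47/3 ≈ 15.997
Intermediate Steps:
c = 1/54 (c = (-5/(-3) + 6/(-4))/9 = (-5*(-⅓) + 6*(-¼))/9 = (5/3 - 3/2)/9 = (⅑)*(⅙) = 1/54 ≈ 0.018519)
√(C*(c - 1) + 250) = √(-6*(1/54 - 1) + 250) = √(-6*(-53/54) + 250) = √(53/9 + 250) = √(2303/9) = 7*√47/3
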